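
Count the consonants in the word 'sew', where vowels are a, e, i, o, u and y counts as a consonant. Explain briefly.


Consonants in 'sew': s, w = 2 consonants.

2


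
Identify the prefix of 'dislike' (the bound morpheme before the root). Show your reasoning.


The word 'dislike' = 'dis' (prefix) + 'like' (root). The prefix is 'dis'.

dis


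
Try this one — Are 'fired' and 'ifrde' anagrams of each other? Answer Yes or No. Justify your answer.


Sorted letters of 'fired': 'defir'
Sorted letters of 'ifrde': 'defir'
They match.

Yes


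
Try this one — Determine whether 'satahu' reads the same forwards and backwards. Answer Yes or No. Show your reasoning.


Forward: 'satahu'
Reversed: 'uhatas'
They differ.

No


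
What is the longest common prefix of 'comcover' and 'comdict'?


Compare from the start: 3 characters match: 'com'. Mismatch at position 4: 'c' vs 'd'.

com


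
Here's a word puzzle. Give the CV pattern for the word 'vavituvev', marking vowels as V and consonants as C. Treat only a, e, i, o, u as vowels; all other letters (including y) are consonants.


Letter mapping: v = C, a = V, v = C, i = V, t = C, u = V, v = C, e = V, v = C.

CVCVCVCVC


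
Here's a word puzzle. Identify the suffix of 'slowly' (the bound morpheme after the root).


The word 'slowly' = 'slow' (root) + '-ly' (suffix). The suffix is '-ly'.

ly


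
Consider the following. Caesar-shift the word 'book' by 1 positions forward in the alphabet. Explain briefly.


Shift each letter by 1: b -> c, o -> p, o -> p, k -> l. Result: 'cppl'.

cppl


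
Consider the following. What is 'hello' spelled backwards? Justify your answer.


Reverse 'hello' character by character: 'olleh'.

olleh


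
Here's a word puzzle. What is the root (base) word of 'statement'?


Remove suffix '-ment' from 'statement' to get root 'state'.

state


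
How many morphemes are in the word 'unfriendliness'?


Decomposition: un- (prefix) + friend (root) + -ly (suffix) + -ness (suffix) = 4 morpheme(s)

4 morphemes


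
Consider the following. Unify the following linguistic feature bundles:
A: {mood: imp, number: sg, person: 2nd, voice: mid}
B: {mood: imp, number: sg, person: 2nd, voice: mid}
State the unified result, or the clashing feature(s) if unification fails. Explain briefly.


Compare features:
mood: A=imp vs B=imp -> unified: imp
number: A=sg vs B=sg -> unified: sg
person: A=2nd vs B=2nd -> unified: 2nd
voice: A=mid vs B=mid -> unified: mid
No clashes found.

Unified: {mood: imp, number: sg, person: 2nd, voice: mid}


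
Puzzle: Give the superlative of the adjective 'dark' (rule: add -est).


Apply superlative formation (add -est): 'dark' -> 'darkest'.

darkest


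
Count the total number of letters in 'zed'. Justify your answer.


Spell out 'zed' and number each letter: z(1), e(2), d(3). Total: 3 letters.

3


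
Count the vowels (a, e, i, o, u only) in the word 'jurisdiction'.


Vowels in 'jurisdiction': u, i, i, i, o = 5 vowels.

5


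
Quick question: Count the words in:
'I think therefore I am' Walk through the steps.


Split into words: I | think | therefore | I | am = 5 words.

5


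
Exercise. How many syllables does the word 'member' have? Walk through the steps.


Break 'member' into syllables: mem-ber -> mem | ber = 2 syllables

2 syllables


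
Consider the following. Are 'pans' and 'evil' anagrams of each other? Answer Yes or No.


Sorted letters of 'pans': 'anps'
Sorted letters of 'evil': 'eilv'
They do not match.

No


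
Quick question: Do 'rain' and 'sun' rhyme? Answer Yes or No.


Rime (stressed vowel + following sounds) of 'rain': -ain = /eɪn/
Rime of 'sun': -un = /ʌn/
/eɪn/ and /ʌn/ are different ending sounds, so the words do not rhyme.

No


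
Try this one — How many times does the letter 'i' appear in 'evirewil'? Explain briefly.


Letter 'i' in 'evirewil': found at position(s) 3, 7 = 2 occurrence(s).

2


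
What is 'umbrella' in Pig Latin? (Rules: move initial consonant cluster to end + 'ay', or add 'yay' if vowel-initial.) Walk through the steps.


'umbrella' starts with a vowel, so add 'yay': 'umbrellayay'.

umbrellayay


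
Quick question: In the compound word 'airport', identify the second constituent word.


Split 'airport' into 'air' + 'port'. The second part is 'port'.

port


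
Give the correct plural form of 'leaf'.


Apply rule: Change -f to -ves. 'leaf' becomes 'leaves'.

leaves


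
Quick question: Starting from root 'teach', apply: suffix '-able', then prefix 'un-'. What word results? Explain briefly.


Step 1: Add suffix '-able' to 'teach' = 'teachable'
Step 2: Add prefix 'un-' to 'teachable' = 'unteachable'

unteachable


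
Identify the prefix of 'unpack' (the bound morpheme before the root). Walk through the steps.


The word 'unpack' = 'un' (prefix) + 'pack' (root). The prefix is 'un'.

un


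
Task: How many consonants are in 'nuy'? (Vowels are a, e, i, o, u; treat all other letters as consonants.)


Consonants in 'nuy': n, y = 2 consonants.

2


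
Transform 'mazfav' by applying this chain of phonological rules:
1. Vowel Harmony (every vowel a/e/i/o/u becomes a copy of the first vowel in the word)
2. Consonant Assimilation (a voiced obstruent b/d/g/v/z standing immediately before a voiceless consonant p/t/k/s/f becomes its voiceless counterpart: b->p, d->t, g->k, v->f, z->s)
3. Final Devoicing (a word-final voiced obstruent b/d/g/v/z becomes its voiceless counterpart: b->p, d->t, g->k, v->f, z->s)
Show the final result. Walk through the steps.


Starting form: 'mazfav'
Rule 1: Vowel Harmony: all vowels already match. No change.
Rule 2: Consonant Assimilation: voiced obstruent before voiceless consonant becomes voiceless ('zf' -> 'sf'). 'mazfav' -> 'masfav'
Rule 3: Final Devoicing: word-final voiced obstruent 'v' becomes voiceless 'f'. 'masfav' -> 'masfaf'
Final form: 'masfaf'

masfaf


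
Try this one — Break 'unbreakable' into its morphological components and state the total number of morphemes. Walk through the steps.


Step 1: Identify prefix: 'un' (meaning: not/reverse)
Step 2: Identify root: 'break'
Step 3: Identify suffix(es): 'able'
Decomposition: un- (prefix: not/reverse) + break (root) + -able (suffix: capable of)
Total morphemes: 3

3 morphemes (un- (prefix: not/reverse) + break (root) + -able (suffix: capable of))


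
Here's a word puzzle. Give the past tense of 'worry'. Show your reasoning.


Apply rule: Change -y to -ied. 'worry' becomes 'worried'.

worried


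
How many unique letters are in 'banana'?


Unique letters in 'banana': {a, b, n} = 3 distinct letters.

3


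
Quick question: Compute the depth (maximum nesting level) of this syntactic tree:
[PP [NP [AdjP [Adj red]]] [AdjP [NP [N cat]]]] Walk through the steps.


Count bracket nesting levels:
'[' at pos 0: depth = 1
'[' at pos 4: depth = 2
'[' at pos 8: depth = 3
'[' at pos 14: depth = 4
'[' at pos 26: depth = 2
'[' at pos 32: depth = 3
'[' at pos 36: depth = 4
Maximum depth reached: 4

4


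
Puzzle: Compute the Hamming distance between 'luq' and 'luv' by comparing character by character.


Alignment:
Position 1: 'l' vs 'l' = match
Position 2: 'u' vs 'u' = match
Position 3: 'q' vs 'v' = DIFFER
Total differences: 1

1


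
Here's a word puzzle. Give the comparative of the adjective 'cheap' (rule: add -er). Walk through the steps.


Apply comparative formation (add -er): 'cheap' -> 'cheaper'.

cheaper


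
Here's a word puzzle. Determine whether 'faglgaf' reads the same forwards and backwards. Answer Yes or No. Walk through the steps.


Forward: 'faglgaf'
Reversed: 'faglgaf'
They are identical.

Yes


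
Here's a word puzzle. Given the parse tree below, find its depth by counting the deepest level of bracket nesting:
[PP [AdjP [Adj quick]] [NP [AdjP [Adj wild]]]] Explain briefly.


Count bracket nesting levels:
'[' at pos 0: depth = 1
'[' at pos 4: depth = 2
'[' at pos 10: depth = 3
'[' at pos 23: depth = 2
'[' at pos 27: depth = 3
'[' at pos 33: depth = 4
Maximum depth reached: 4

4


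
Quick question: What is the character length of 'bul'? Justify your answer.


Spell out 'bul' and number each letter: b(1), u(2), l(3). Total: 3 letters.

3


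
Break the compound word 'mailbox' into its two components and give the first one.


Split 'mailbox' into 'mail' + 'box'. The first part is 'mail'.

mail


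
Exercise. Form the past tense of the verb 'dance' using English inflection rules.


Apply rule: Add -d (word ends in -e). 'dance' becomes 'danced'.

danced


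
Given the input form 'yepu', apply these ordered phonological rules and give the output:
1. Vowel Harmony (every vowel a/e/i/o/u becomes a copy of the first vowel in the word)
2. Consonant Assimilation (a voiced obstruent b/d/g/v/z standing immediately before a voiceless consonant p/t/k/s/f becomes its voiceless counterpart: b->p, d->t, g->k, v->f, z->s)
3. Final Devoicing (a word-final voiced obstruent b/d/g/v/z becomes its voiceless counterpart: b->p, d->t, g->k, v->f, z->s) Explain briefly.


Starting form: 'yepu'
Rule 1: Vowel Harmony: all vowels become 'e' (matching first vowel). 'yepu' -> 'yepe'
Rule 2: Consonant Assimilation: no voiced obstruent (b/d/g/v/z) stands immediately before a voiceless consonant (p/t/k/s/f). No change.
Rule 3: Final Devoicing: the word ends in the vowel 'e', not a consonant. No change.
Final form: 'yepe'

yepe


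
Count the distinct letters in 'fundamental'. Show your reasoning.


Unique letters in 'fundamental': {a, d, e, f, l, m, n, t, u} = 9 distinct letters.

9


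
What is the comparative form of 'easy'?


Apply comparative formation (consonant + y: change y to i, add -er): 'easy' -> 'easier'.

easier


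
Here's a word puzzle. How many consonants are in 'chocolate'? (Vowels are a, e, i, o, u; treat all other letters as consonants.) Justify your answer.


Consonants in 'chocolate': c, h, c, l, t = 5 consonants.

5


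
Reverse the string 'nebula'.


Reverse 'nebula' character by character: 'aluben'.

aluben


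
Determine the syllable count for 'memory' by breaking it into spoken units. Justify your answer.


Break 'memory' into syllables: mem-o-ry -> mem | o | ry = 3 syllables

3 syllables


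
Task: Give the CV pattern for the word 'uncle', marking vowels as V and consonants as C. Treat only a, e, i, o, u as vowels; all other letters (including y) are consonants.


Letter mapping: u = V, n = C, c = C, l = C, e = V.

VCCCV


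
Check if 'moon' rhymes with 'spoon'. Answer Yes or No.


Rime (stressed vowel + following sounds) of 'moon': -oon = /uːn/
Rime of 'spoon': -oon = /uːn/
/uːn/ and /uːn/ are the same ending sound, so the words rhyme.

Yes


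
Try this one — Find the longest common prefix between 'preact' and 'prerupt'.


Compare from the start: 3 characters match: 'pre'. Mismatch at position 4: 'a' vs 'r'.

pre


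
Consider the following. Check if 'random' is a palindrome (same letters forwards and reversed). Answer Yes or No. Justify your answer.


Forward: 'random'
Reversed: 'modnar'
They differ.

No


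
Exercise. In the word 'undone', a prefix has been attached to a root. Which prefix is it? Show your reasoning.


The word 'undone' = 'un' (prefix) + 'done' (root). The prefix is 'un'.

un


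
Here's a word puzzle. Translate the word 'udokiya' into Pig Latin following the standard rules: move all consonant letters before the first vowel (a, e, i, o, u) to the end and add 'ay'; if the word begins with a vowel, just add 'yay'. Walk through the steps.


'udokiya' starts with a vowel, so add 'yay': 'udokiyayay'.

udokiyayay


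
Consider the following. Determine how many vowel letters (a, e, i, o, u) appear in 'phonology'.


Vowels in 'phonology': o, o, o = 3 vowels.

3


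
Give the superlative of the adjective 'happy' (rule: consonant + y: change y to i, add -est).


Apply superlative formation (consonant + y: change y to i, add -est): 'happy' -> 'happiest'.

happiest


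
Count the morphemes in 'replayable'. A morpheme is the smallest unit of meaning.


Decomposition: re- (prefix) + play (root) + -able (suffix) = 3 morpheme(s)

3 morphemes


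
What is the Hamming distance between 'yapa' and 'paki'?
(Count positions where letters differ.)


Alignment:
Position 1: 'y' vs 'p' = DIFFER
Position 2: 'a' vs 'a' = match
Position 3: 'p' vs 'k' = DIFFER
Position 4: 'a' vs 'i' = DIFFER
Total differences: 3

3


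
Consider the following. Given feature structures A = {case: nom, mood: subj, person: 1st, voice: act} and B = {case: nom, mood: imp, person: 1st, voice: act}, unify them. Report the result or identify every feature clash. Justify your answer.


Compare features:
case: A=nom vs B=nom -> unified: nom
mood: A=subj vs B=imp -> CLASH
person: A=1st vs B=1st -> unified: 1st
voice: A=act vs B=act -> unified: act
Clash detected on feature 'mood' (subj vs imp); unification fails.

CLASH on 'mood' (subj vs imp)


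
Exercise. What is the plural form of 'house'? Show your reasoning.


Apply rule: Add -s. 'house' becomes 'houses'.

houses


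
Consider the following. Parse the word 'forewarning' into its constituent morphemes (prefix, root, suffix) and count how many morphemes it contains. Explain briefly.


Step 1: Identify prefix: 'fore' (meaning: before/front)
Step 2: Identify root: 'warn'
Step 3: Identify suffix(es): 'ing'
Decomposition: fore- (prefix: before/front) + warn (root) + -ing (suffix: ongoing action)
Total morphemes: 3

3 morphemes (fore- (prefix: before/front) + warn (root) + -ing (suffix: ongoing action))


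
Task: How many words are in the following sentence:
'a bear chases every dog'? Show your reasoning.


Split into words: a | bear | chases | every | dog = 5 words.

5


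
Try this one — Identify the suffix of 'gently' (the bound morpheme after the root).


The word 'gently' = 'gentle' (root) + '-ly' (suffix). The suffix is '-ly'.

ly


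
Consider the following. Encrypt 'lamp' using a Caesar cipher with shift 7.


Shift each letter by 7: l -> s, a -> h, m -> t, p -> w. Result: 'shtw'.

shtw


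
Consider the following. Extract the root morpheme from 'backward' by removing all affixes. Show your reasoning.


Remove suffix '-ward' from 'backward' to get root 'back'.

back


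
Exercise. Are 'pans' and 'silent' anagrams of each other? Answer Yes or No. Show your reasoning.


Sorted letters of 'pans': 'anps'
Sorted letters of 'silent': 'eilnst'
They do not match.

No


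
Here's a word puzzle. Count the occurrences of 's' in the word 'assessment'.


Letter 's' in 'assessment': found at position(s) 2, 3, 5, 6 = 4 occurrence(s).

4


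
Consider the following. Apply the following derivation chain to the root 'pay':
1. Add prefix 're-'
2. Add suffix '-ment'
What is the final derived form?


Step 1: Add prefix 're-' to 'pay' = 'repay'
Step 2: Add suffix '-ment' to 'repay' = 'repayment'

repayment


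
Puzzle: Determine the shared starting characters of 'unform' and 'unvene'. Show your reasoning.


Compare from the start: 2 characters match: 'un'. Mismatch at position 3: 'f' vs 'v'.

un


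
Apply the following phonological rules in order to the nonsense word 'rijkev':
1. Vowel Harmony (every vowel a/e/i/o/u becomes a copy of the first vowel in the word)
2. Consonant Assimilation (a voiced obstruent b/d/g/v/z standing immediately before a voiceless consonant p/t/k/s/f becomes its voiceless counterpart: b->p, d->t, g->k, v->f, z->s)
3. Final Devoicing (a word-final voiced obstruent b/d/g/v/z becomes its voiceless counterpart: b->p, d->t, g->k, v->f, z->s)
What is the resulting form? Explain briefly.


Starting form: 'rijkev'
Rule 1: Vowel Harmony: all vowels become 'i' (matching first vowel). 'rijkev' -> 'rijkiv'
Rule 2: Consonant Assimilation: no voiced obstruent (b/d/g/v/z) stands immediately before a voiceless consonant (p/t/k/s/f). No change.
Rule 3: Final Devoicing: word-final voiced obstruent 'v' becomes voiceless 'f'. 'rijkiv' -> 'rijkif'
Final form: 'rijkif'

rijkif


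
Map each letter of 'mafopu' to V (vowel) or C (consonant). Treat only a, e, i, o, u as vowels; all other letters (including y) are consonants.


Letter mapping: m = C, a = V, f = C, o = V, p = C, u = V.

CVCVCV


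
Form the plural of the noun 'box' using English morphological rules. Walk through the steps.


Apply rule: Add -es (sibilant/fricative ending). 'box' becomes 'boxes'.

boxes


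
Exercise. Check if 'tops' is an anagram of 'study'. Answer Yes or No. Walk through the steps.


Sorted letters of 'tops': 'opst'
Sorted letters of 'study': 'dstuy'
They do not match.

No


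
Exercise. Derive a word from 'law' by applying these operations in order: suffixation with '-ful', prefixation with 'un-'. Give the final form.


Step 1: Add suffix '-ful' to 'law' = 'lawful'
Step 2: Add prefix 'un-' to 'lawful' = 'unlawful'

unlawful


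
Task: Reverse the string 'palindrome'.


Reverse 'palindrome' character by character: 'emordnilap'.

emordnilap


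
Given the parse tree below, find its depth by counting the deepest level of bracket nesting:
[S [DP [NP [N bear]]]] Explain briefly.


Count bracket nesting levels:
'[' at pos 0: depth = 1
'[' at pos 3: depth = 2
'[' at pos 7: depth = 3
'[' at pos 11: depth = 4
Maximum depth reached: 4

4


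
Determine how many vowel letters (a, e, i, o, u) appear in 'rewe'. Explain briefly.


Vowels in 'rewe': e, e = 2 vowels.

2


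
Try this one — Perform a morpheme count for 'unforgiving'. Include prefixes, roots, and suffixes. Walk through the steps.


Decomposition: un- (prefix) + forgive (root) + -ing (suffix) = 3 morpheme(s)

3 morphemes


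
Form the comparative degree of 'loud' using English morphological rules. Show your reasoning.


Apply comparative formation (add -er): 'loud' -> 'louder'.

louder


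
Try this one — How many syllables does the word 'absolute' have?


Break 'absolute' into syllables: ab-so-lute -> ab | so | lute = 3 syllables

3 syllables


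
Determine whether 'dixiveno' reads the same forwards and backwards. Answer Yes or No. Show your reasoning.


Forward: 'dixiveno'
Reversed: 'onevixid'
They differ.

No


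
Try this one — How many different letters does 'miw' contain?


Unique letters in 'miw': {i, m, w} = 3 distinct letters.

3


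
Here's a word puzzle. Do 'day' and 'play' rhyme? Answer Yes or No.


Rime (stressed vowel + following sounds) of 'day': -ay = /eɪ/
Rime of 'play': -ay = /eɪ/
/eɪ/ and /eɪ/ are the same ending sound, so the words rhyme.

Yes


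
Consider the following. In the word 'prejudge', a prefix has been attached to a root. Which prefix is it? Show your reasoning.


The word 'prejudge' = 'pre' (prefix) + 'judge' (root). The prefix is 'pre'.

pre


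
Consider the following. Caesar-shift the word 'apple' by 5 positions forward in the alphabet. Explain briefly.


Shift each letter by 5: a -> f, p -> u, p -> u, l -> q, e -> j. Result: 'fuuqj'.

fuuqj


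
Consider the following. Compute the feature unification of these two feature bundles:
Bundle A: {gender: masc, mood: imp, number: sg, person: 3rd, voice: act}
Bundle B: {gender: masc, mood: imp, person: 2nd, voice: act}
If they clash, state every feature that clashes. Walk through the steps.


Compare features:
gender: A=masc vs B=masc -> unified: masc
mood: A=imp vs B=imp -> unified: imp
number: A=sg vs B=_ -> unified: sg
person: A=3rd vs B=2nd -> CLASH
voice: A=act vs B=act -> unified: act
Clash detected on feature 'person' (3rd vs 2nd); unification fails.

CLASH on 'person' (3rd vs 2nd)


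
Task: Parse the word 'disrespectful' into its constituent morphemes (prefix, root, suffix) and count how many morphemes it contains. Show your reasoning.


Step 1: Identify prefix: 'dis' (meaning: not/apart)
Step 2: Identify root: 'respect'
Step 3: Identify suffix(es): 'ful'
Decomposition: dis- (prefix: not/apart) + respect (root) + -ful (suffix: full of)
Total morphemes: 3

3 morphemes (dis- (prefix: not/apart) + respect (root) + -ful (suffix: full of))


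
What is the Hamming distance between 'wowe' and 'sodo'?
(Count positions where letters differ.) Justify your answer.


Alignment:
Position 1: 'w' vs 's' = DIFFER
Position 2: 'o' vs 'o' = match
Position 3: 'w' vs 'd' = DIFFER
Position 4: 'e' vs 'o' = DIFFER
Total differences: 3

3


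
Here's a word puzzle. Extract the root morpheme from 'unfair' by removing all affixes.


Remove prefix 'un' from 'unfair' to get root 'fair'.

fair


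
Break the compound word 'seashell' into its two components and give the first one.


Split 'seashell' into 'sea' + 'shell'. The first part is 'sea'.

sea


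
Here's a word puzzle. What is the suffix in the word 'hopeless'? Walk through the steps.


The word 'hopeless' = 'hope' (root) + '-less' (suffix). The suffix is '-less'.

less


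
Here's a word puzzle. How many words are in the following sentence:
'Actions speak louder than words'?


Split into words: Actions | speak | louder | than | words = 5 words.

5


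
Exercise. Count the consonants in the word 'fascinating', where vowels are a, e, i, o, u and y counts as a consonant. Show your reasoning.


Consonants in 'fascinating': f, s, c, n, t, n, g = 7 consonants.

7


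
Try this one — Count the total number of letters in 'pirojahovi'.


Spell out 'pirojahovi' and number each letter: p(1), i(2), r(3), o(4), j(5), a(6), h(7), o(8), v(9), i(10). Total: 10 letters.

10


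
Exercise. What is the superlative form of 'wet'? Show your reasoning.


Apply superlative formation (double final consonant, add -est): 'wet' -> 'wettest'.

wettest


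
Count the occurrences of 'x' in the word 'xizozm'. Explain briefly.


Letter 'x' in 'xizozm': found at position(s) 1 = 1 occurrence(s).

1


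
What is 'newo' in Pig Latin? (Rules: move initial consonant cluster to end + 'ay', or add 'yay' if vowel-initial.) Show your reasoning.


'newo': move consonant cluster 'n' to end and add 'ay': 'ewonay'.

ewonay


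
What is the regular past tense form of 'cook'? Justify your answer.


Apply rule: Add -ed. 'cook' becomes 'cooked'.

cooked


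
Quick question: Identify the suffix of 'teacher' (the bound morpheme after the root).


The word 'teacher' = 'teach' (root) + '-er' (suffix). The suffix is '-er'.

er


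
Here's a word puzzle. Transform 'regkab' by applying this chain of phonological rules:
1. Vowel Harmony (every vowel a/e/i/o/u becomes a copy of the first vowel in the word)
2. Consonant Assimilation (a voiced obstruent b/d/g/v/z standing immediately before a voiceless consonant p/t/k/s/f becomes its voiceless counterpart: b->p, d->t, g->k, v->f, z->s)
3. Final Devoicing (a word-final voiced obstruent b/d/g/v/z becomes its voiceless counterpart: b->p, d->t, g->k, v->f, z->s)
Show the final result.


Starting form: 'regkab'
Rule 1: Vowel Harmony: all vowels become 'e' (matching first vowel). 'regkab' -> 'regkeb'
Rule 2: Consonant Assimilation: voiced obstruent before voiceless consonant becomes voiceless ('gk' -> 'kk'). 'regkeb' -> 'rekkeb'
Rule 3: Final Devoicing: word-final voiced obstruent 'b' becomes voiceless 'p'. 'rekkeb' -> 'rekkep'
Final form: 'rekkep'

rekkep


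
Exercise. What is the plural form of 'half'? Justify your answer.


Apply rule: Change -f to -ves. 'half' becomes 'halves'.

halves


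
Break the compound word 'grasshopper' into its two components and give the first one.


Split 'grasshopper' into 'grass' + 'hopper'. The first part is 'grass'.

grass


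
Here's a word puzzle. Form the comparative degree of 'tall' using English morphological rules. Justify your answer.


Apply comparative formation (add -er): 'tall' -> 'taller'.

taller


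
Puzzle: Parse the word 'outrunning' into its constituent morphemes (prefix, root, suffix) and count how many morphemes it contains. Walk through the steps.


Step 1: Identify prefix: 'out' (meaning: surpass)
Step 2: Identify root: 'run'
Step 3: Identify suffix(es): 'ing'
Decomposition: out- (prefix: surpass) + run (root) + -ing (suffix: ongoing action)
Total morphemes: 3

3 morphemes (out- (prefix: surpass) + run (root) + -ing (suffix: ongoing action))


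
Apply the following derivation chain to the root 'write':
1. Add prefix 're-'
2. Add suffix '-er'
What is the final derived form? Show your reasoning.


Step 1: Add prefix 're-' to 'write' = 'rewrite'
Step 2: Add suffix '-er' to 'rewrite' = 'rewriter'

rewriter


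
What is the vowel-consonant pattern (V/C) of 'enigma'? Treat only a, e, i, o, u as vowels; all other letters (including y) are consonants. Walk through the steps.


Letter mapping: e = V, n = C, i = V, g = C, m = C, a = V.

VCVCCV


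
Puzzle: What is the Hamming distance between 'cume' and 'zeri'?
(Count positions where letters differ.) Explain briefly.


Alignment:
Position 1: 'c' vs 'z' = DIFFER
Position 2: 'u' vs 'e' = DIFFER
Position 3: 'm' vs 'r' = DIFFER
Position 4: 'e' vs 'i' = DIFFER
Total differences: 4

4


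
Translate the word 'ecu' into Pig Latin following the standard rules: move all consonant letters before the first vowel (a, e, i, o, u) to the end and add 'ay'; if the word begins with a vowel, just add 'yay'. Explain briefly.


'ecu' starts with a vowel, so add 'yay': 'ecuyay'.

ecuyay


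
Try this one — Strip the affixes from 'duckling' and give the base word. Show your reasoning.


Remove suffix '-ling' from 'duckling' to get root 'duck'.

duck


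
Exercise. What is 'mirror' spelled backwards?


Reverse 'mirror' character by character: 'rorrim'.

rorrim


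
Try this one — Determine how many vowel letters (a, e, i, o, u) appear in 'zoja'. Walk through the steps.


Vowels in 'zoja': o, a = 2 vowels.

2


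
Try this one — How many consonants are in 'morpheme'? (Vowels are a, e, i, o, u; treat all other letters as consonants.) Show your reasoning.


Consonants in 'morpheme': m, r, p, h, m = 5 consonants.

5


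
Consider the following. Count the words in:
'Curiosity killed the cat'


Split into words: Curiosity | killed | the | cat = 4 words.

4


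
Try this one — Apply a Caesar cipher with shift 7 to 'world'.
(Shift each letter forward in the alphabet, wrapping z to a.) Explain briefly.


Shift each letter by 7: w -> d, o -> v, r -> y, l -> s, d -> k. Result: 'dvysk'.

dvysk


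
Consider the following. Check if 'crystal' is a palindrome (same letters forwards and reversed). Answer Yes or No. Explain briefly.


Forward: 'crystal'
Reversed: 'latsyrc'
They differ.

No


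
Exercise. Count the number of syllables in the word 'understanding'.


Break 'understanding' into syllables: un-der-stand-ing -> un | der | stand | ing = 4 syllables

4 syllables


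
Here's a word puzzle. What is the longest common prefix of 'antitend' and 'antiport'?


Compare from the start: 4 characters match: 'anti'. Mismatch at position 5: 't' vs 'p'.

anti


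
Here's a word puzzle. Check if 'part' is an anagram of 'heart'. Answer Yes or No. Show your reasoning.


Sorted letters of 'part': 'aprt'
Sorted letters of 'heart': 'aehrt'
They do not match.

No


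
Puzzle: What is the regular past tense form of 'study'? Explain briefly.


Apply rule: Change -y to -ied. 'study' becomes 'studied'.

studied


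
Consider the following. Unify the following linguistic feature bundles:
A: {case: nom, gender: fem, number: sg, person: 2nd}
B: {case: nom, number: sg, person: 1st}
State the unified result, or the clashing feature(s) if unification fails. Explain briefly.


Compare features:
case: A=nom vs B=nom -> unified: nom
gender: A=fem vs B=_ -> unified: fem
number: A=sg vs B=sg -> unified: sg
person: A=2nd vs B=1st -> CLASH
Clash detected on feature 'person' (2nd vs 1st); unification fails.

CLASH on 'person' (2nd vs 1st)


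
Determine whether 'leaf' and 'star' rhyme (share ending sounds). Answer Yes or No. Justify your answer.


Rime (stressed vowel + following sounds) of 'leaf': -eaf = /iːf/
Rime of 'star': -ar = /ɑːr/
/iːf/ and /ɑːr/ are different ending sounds, so the words do not rhyme.

No


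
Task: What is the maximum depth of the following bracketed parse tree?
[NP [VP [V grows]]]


Count bracket nesting levels:
'[' at pos 0: depth = 1
'[' at pos 4: depth = 2
'[' at pos 8: depth = 3
Maximum depth reached: 3

3


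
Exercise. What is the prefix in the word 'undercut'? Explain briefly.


The word 'undercut' = 'under' (prefix) + 'cut' (root). The prefix is 'under'.

under


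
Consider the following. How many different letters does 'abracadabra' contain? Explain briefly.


Unique letters in 'abracadabra': {a, b, c, d, r} = 5 distinct letters.

5


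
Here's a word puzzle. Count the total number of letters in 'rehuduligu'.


Spell out 'rehuduligu' and number each letter: r(1), e(2), h(3), u(4), d(5), u(6), l(7), i(8), g(9), u(10). Total: 10 letters.

10


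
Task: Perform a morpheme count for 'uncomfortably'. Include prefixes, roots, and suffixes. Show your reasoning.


Decomposition: un- (prefix) + comfort (root) + -able (suffix) + -ly (suffix) = 4 morpheme(s)

4 morphemes


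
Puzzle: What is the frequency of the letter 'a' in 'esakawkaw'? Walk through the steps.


Letter 'a' in 'esakawkaw': found at position(s) 3, 5, 8 = 3 occurrence(s).

3


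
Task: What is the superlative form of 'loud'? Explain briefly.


Apply superlative formation (add -est): 'loud' -> 'loudest'.

loudest


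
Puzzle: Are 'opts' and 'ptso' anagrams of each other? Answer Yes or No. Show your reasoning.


Sorted letters of 'opts': 'opst'
Sorted letters of 'ptso': 'opst'
They match.

Yes


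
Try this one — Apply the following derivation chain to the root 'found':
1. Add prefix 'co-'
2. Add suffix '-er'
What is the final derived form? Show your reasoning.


Step 1: Add prefix 'co-' to 'found' = 'cofound'
Step 2: Add suffix '-er' to 'cofound' = 'cofounder'

cofounder


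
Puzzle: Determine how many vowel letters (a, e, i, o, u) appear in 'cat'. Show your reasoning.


Vowels in 'cat': a = 1 vowels.

1


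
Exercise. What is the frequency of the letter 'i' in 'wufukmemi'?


Letter 'i' in 'wufukmemi': found at position(s) 9 = 1 occurrence(s).

1


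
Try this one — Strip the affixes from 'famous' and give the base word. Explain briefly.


Remove suffix '-ous' from 'famous' to get root 'fame'.

fame


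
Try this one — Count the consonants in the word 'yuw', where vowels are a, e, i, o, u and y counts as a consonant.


Consonants in 'yuw': y, w = 2 consonants.

2


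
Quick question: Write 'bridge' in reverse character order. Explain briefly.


Reverse 'bridge' character by character: 'egdirb'.

egdirb


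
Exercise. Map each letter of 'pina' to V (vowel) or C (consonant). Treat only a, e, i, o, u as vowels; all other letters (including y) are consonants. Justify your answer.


Letter mapping: p = C, i = V, n = C, a = V.

CVCV


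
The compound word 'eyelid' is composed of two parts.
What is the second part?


Split 'eyelid' into 'eye' + 'lid'. The second part is 'lid'.

lid


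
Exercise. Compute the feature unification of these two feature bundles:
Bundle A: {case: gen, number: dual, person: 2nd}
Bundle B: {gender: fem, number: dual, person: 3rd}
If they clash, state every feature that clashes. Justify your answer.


Compare features:
case: A=gen vs B=_ -> unified: gen
gender: A=_ vs B=fem -> unified: fem
number: A=dual vs B=dual -> unified: dual
person: A=2nd vs B=3rd -> CLASH
Clash detected on feature 'person' (2nd vs 3rd); unification fails.

CLASH on 'person' (2nd vs 3rd)


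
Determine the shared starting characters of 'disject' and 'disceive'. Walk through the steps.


Compare from the start: 3 characters match: 'dis'. Mismatch at position 4: 'j' vs 'c'.

dis


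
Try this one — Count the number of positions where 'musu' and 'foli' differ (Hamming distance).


Alignment:
Position 1: 'm' vs 'f' = DIFFER
Position 2: 'u' vs 'o' = DIFFER
Position 3: 's' vs 'l' = DIFFER
Position 4: 'u' vs 'i' = DIFFER
Total differences: 4

4


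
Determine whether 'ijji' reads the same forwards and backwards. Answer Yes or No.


Forward: 'ijji'
Reversed: 'ijji'
They are identical.

Yes


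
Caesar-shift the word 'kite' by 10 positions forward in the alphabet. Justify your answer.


Shift each letter by 10: k -> u, i -> s, t -> d, e -> o. Result: 'usdo'.

usdo


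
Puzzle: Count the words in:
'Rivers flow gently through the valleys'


Split into words: Rivers | flow | gently | through | the | valleys = 6 words.

6


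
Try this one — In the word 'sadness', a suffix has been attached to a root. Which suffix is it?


The word 'sadness' = 'sad' (root) + '-ness' (suffix). The suffix is '-ness'.

ness


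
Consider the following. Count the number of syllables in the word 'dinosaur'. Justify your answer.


Break 'dinosaur' into syllables: di-no-saur -> di | no | saur = 3 syllables

3 syllables


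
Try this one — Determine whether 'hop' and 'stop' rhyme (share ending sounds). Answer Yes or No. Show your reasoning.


Rime (stressed vowel + following sounds) of 'hop': -op = /ɒp/
Rime of 'stop': -op = /ɒp/
/ɒp/ and /ɒp/ are the same ending sound, so the words rhyme.

Yes


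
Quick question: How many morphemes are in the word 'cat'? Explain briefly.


Decomposition: cat (free morpheme) = 1 morpheme(s)

1 morphemes


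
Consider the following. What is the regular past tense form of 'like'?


Apply rule: Add -d (word ends in -e). 'like' becomes 'liked'.

liked


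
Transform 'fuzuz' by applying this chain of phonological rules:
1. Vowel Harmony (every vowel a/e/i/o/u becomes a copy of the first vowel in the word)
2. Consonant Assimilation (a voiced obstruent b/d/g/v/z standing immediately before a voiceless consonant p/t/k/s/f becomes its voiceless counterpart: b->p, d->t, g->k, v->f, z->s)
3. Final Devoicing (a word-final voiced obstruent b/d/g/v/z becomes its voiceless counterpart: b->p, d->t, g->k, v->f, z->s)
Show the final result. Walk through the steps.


Starting form: 'fuzuz'
Rule 1: Vowel Harmony: all vowels already match. No change.
Rule 2: Consonant Assimilation: no voiced obstruent (b/d/g/v/z) stands immediately before a voiceless consonant (p/t/k/s/f). No change.
Rule 3: Final Devoicing: word-final voiced obstruent 'z' becomes voiceless 's'. 'fuzuz' -> 'fuzus'
Final form: 'fuzus'

fuzus


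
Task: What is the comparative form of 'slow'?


Apply comparative formation (add -er): 'slow' -> 'slower'.

slower


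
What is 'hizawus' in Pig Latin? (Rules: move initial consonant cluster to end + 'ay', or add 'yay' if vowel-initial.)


'hizawus': move consonant cluster 'h' to end and add 'ay': 'izawushay'.

izawushay


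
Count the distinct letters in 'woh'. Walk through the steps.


Unique letters in 'woh': {h, o, w} = 3 distinct letters.

3


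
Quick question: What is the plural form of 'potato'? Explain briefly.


Apply rule: Add -es (consonant + o). 'potato' becomes 'potatoes'.

potatoes


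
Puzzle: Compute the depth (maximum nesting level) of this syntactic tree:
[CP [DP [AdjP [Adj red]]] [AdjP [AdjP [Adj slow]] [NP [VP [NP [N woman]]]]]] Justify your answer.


Count bracket nesting levels:
'[' at pos 0: depth = 1
'[' at pos 4: depth = 2
'[' at pos 8: depth = 3
'[' at pos 14: depth = 4
'[' at pos 26: depth = 2
'[' at pos 32: depth = 3
'[' at pos 38: depth = 4
'[' at pos 50: depth = 3
'[' at pos 54: depth = 4
'[' at pos 58: depth = 5
'[' at pos 62: depth = 6
Maximum depth reached: 6

6


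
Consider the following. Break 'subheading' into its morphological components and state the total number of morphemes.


Step 1: Identify prefix: 'sub' (meaning: below)
Step 2: Identify root: 'head'
Step 3: Identify suffix(es): 'ing'
Decomposition: sub- (prefix: below) + head (root) + -ing (suffix: ongoing/result)
Total morphemes: 3

3 morphemes (sub- (prefix: below) + head (root) + -ing (suffix: ongoing/result))


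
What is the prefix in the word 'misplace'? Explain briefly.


The word 'misplace' = 'mis' (prefix) + 'place' (root). The prefix is 'mis'.

mis


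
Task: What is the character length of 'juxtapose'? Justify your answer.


Spell out 'juxtapose' and number each letter: j(1), u(2), x(3), t(4), a(5), p(6), o(7), s(8), e(9). Total: 9 letters.

9


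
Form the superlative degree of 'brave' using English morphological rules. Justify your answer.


Apply superlative formation (ends in e: add -st): 'brave' -> 'bravest'.

bravest


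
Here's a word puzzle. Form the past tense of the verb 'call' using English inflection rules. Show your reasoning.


Apply rule: Add -ed. 'call' becomes 'called'.

called


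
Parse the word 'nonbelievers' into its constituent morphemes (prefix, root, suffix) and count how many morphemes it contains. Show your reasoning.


Step 1: Identify prefix: 'non' (meaning: not)
Step 2: Identify root: 'believe'
Step 3: Identify suffix(es): 'er, s'
Decomposition: non- (prefix: not) + believe (root) + -er (suffix: one who) + -s (plural)
Total morphemes: 4

4 morphemes (non- (prefix: not) + believe (root) + -er (suffix: one who) + -s (plural))


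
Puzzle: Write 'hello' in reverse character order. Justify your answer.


Reverse 'hello' character by character: 'olleh'.

olleh


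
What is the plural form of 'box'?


Apply rule: Add -es (sibilant/fricative ending). 'box' becomes 'boxes'.

boxes


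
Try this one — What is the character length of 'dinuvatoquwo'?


Spell out 'dinuvatoquwo' and number each letter: d(1), i(2), n(3), u(4), v(5), a(6), t(7), o(8), q(9), u(10), w(11), o(12). Total: 12 letters.

12


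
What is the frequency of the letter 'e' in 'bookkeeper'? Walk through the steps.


Letter 'e' in 'bookkeeper': found at position(s) 6, 7, 9 = 3 occurrence(s).

3


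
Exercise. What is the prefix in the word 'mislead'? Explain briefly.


The word 'mislead' = 'mis' (prefix) + 'lead' (root). The prefix is 'mis'.

mis


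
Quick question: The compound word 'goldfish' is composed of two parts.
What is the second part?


Split 'goldfish' into 'gold' + 'fish'. The second part is 'fish'.

fish


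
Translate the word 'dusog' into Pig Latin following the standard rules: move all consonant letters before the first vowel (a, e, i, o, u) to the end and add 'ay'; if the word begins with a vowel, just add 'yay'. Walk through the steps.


'dusog': move consonant cluster 'd' to end and add 'ay': 'usogday'.

usogday


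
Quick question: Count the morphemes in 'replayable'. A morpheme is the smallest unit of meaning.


Decomposition: re- (prefix) + play (root) + -able (suffix) = 3 morpheme(s)

3 morphemes


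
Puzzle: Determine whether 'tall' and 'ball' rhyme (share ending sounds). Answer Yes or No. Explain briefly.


Rime (stressed vowel + following sounds) of 'tall': -all = /ɔːl/
Rime of 'ball': -all = /ɔːl/
/ɔːl/ and /ɔːl/ are the same ending sound, so the words rhyme.

Yes


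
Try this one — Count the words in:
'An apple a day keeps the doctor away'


Split into words: An | apple | a | day | keeps | the | doctor | away = 8 words.

8


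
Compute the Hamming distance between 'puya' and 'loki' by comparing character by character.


Alignment:
Position 1: 'p' vs 'l' = DIFFER
Position 2: 'u' vs 'o' = DIFFER
Position 3: 'y' vs 'k' = DIFFER
Position 4: 'a' vs 'i' = DIFFER
Total differences: 4

4


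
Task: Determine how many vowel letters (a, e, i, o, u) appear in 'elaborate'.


Vowels in 'elaborate': e, a, o, a, e = 5 vowels.

5
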